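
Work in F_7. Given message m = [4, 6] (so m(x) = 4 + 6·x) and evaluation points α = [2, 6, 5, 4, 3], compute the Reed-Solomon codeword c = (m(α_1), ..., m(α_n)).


c = [2, 5, 6, 0, 1]

Message polynomial: m(x) = 4 + 6·x (mod 7).
For each evaluation point α_i, compute m(α_i) mod 7:
  α_1 = 2: Horner steps 6 → 2, so m(2) = 2.
  α_2 = 6: Horner steps 6 → 5, so m(6) = 5.
  α_3 = 5: Horner steps 6 → 6, so m(5) = 6.
  α_4 = 4: Horner steps 6 → 0, so m(4) = 0.
  α_5 = 3: Horner steps 6 → 1, so m(3) = 1.
Codeword c = [2, 5, 6, 0, 1] ∈ F_7^5.


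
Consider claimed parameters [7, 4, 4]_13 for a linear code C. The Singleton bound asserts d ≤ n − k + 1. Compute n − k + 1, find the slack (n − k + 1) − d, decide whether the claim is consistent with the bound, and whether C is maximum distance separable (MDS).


Singleton RHS = n − k + 1 = 4, slack = 0, bound satisfied, MDS.

Singleton bound: d ≤ n − k + 1.
Here n = 7, k = 4, so n − k + 1 = 4.
Given d = 4, check d ≤ 4: YES.
Slack = (n − k + 1) − d = 0.
The code is MDS (slack = 0).
Description: the claimed parameters are [7, 4, 4]_13; such a code would be MDS (meets Singleton bound).


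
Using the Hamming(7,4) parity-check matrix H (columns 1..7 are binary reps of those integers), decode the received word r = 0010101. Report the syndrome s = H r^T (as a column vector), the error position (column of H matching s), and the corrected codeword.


s = (0, 0, 1)^T, error position = 1, corrected codeword c = 1010101

Compute s = H r^T mod 2 one row at a time:
  s_1 = 0 + 1 + 0 + 1 = 2 ≡ 0 (mod 2).
  s_2 = 0 + 1 + 0 + 1 = 2 ≡ 0 (mod 2).
  s_3 = 0 + 1 + 1 + 1 = 3 ≡ 1 (mod 2).
s = (0, 0, 1)^T — this equals column 1 of H (binary 001), so error is at position 1.
Correct: flip bit 1 of r = 0010101 to get c = 1010101.


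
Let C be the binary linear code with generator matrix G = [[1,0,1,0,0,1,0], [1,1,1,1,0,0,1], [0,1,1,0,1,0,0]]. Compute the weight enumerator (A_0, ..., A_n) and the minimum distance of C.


Weight distribution: A_0 = 1, A_3 = 2, A_4 = 3, A_5 = 2. Minimum distance d = 3.

Enumerate all 2^3 = 8 messages m ∈ F_2^3.
For each, compute codeword c = mG in F_2^7, then tally its weight.
  m = 000 → c = 0000000, weight = 0.
  m = 100 → c = 1010010, weight = 3.
  m = 010 → c = 1111001, weight = 5.
  m = 110 → c = 0101011, weight = 4.
  m = 001 → c = 0110100, weight = 3.
  m = 101 → c = 1100110, weight = 4.
  m = 011 → c = 1001101, weight = 4.
  m = 111 → c = 0011111, weight = 5.
Tally weights:
  weight 0: 1 codewords.
  weight 3: 2 codewords.
  weight 4: 3 codewords.
  weight 5: 2 codewords.
Minimum distance d = smallest w > 0 with A_w > 0 = 3.
Sanity: Σ A_w = 8 = 2^3 = 8 ✓.


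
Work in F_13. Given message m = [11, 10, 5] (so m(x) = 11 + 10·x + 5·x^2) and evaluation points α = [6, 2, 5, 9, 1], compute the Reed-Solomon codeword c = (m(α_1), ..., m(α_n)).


c = [4, 12, 4, 12, 0]

Message polynomial: m(x) = 11 + 10·x + 5·x^2 (mod 13).
For each evaluation point α_i, compute m(α_i) mod 13:
  α_1 = 6: Horner steps 5 → 1 → 4, so m(6) = 4.
  α_2 = 2: Horner steps 5 → 7 → 12, so m(2) = 12.
  α_3 = 5: Horner steps 5 → 9 → 4, so m(5) = 4.
  α_4 = 9: Horner steps 5 → 3 → 12, so m(9) = 12.
  α_5 = 1: Horner steps 5 → 2 → 0, so m(1) = 0.
Codeword c = [4, 12, 4, 12, 0] ∈ F_13^5.


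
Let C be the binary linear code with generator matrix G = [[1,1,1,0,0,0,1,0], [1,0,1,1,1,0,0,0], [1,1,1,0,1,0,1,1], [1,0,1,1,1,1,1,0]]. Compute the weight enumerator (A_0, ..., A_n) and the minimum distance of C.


Weight distribution: A_0 = 1, A_2 = 2, A_4 = 9, A_6 = 4. Minimum distance d = 2.

Enumerate all 2^4 = 16 messages m ∈ F_2^4.
For each, compute codeword c = mG in F_2^8, then tally its weight.
  m = 0000 → c = 00000000, weight = 0.
  m = 1000 → c = 11100010, weight = 4.
  m = 0100 → c = 10111000, weight = 4.
  m = 1100 → c = 01011010, weight = 4.
  m = 0010 → c = 11101011, weight = 6.
  m = 1010 → c = 00001001, weight = 2.
  m = 0110 → c = 01010011, weight = 4.
  m = 1110 → c = 10110001, weight = 4.
  m = 0001 → c = 10111110, weight = 6.
  m = 1001 → c = 01011100, weight = 4.
  m = 0101 → c = 00000110, weight = 2.
  m = 1101 → c = 11100100, weight = 4.
  m = 0011 → c = 01010101, weight = 4.
  m = 1011 → c = 10110111, weight = 6.
  m = 0111 → c = 11101101, weight = 6.
  m = 1111 → c = 00001111, weight = 4.
Tally weights:
  weight 0: 1 codewords.
  weight 2: 2 codewords.
  weight 4: 9 codewords.
  weight 6: 4 codewords.
Minimum distance d = smallest w > 0 with A_w > 0 = 2.
Sanity: Σ A_w = 16 = 2^4 = 16 ✓.


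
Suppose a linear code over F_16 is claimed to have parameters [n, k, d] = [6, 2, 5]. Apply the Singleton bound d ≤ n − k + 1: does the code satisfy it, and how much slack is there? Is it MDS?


Singleton RHS = n − k + 1 = 5, slack = 0, bound satisfied, MDS.

Singleton bound: d ≤ n − k + 1.
Here n = 6, k = 2, so n − k + 1 = 5.
Given d = 5, check d ≤ 5: YES.
Slack = (n − k + 1) − d = 0.
The code is MDS (slack = 0).
Description: the claimed parameters are [6, 2, 5]_16; such a code would be MDS (meets Singleton bound).


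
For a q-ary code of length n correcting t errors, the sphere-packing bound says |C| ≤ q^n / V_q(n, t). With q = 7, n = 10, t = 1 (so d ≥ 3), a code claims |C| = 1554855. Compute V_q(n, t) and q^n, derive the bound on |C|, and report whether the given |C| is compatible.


V_q(n, t) = 61, q^n = 282475249, Hamming bound = 4630741, |C| = 1554855 ≤ bound (satisfied).

Step 1: Compute V_q(n, t) = Σ_{j=0}^1 C(n, j) (q−1)^j.
  j = 0: C(10,0)·(6)^0 = 1·1 = 1.
  j = 1: C(10,1)·(6)^1 = 10·6 = 60.
  V_q(n, t) = 1 + 60 = 61.
Step 2: q^n = 7^10 = 282475249.
Step 3: Hamming bound ⌊q^n / V_q(n,t)⌋ = ⌊282475249/61⌋ = 4630741.
Step 4: Compare |C| = 1554855 to 4630741: satisfied.
The claimed |C| lies below the Hamming bound.


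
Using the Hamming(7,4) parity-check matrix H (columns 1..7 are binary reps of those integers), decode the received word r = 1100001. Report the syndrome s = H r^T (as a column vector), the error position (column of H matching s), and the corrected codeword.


s = (1, 0, 0)^T, error position = 4, corrected codeword c = 1101001

Compute s = H r^T mod 2 one row at a time:
  s_1 = 0 + 0 + 0 + 1 = 1 ≡ 1 (mod 2).
  s_2 = 1 + 0 + 0 + 1 = 2 ≡ 0 (mod 2).
  s_3 = 1 + 0 + 0 + 1 = 2 ≡ 0 (mod 2).
s = (1, 0, 0)^T — this equals column 4 of H (binary 100), so error is at position 4.
Correct: flip bit 4 of r = 1100001 to get c = 1101001.


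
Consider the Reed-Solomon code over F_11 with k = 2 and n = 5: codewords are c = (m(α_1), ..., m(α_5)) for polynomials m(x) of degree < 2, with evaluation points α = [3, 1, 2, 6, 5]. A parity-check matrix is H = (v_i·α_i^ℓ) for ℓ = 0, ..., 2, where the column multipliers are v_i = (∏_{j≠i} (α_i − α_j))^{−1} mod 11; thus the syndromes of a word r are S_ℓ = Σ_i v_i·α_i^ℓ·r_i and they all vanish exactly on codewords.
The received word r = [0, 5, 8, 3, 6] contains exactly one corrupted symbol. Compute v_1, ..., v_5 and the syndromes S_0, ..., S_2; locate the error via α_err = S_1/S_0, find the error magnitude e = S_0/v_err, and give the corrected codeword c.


S = (1, 6, 3), error at position 4, error magnitude e = 5, c = [0, 5, 8, 9, 6].

Step 1: column multipliers v_i = (∏_{j≠i}(α_i − α_j))^{−1} mod 11.
  i = 1 (α = 3): (3−1)(3−2)(3−6)(3−5) = 2·1·(−3)·(−2) = 12 ≡ 1, so v_1 = 1^{−1} = 1 (mod 11).
  i = 2 (α = 1): (1−3)(1−2)(1−6)(1−5) = (−2)·(−1)·(−5)·(−4) = 40 ≡ 7, so v_2 = 7^{−1} = 8 (mod 11).
  i = 3 (α = 2): (2−3)(2−1)(2−6)(2−5) = (−1)·1·(−4)·(−3) = −12 ≡ 10, so v_3 = 10^{−1} = 10 (mod 11).
  i = 4 (α = 6): (6−3)(6−1)(6−2)(6−5) = 3·5·4·1 = 60 ≡ 5, so v_4 = 5^{−1} = 9 (mod 11).
  i = 5 (α = 5): (5−3)(5−1)(5−2)(5−6) = 2·4·3·(−1) = −24 ≡ 9, so v_5 = 9^{−1} = 5 (mod 11).
  v = [1, 8, 10, 9, 5].
Step 2: syndromes of r = [0, 5, 8, 3, 6] (all sums mod 11).
  S_0 = Σ v_i r_i = 1·0 + 8·5 + 10·8 + 9·3 + 5·6 = 177 ≡ 1.
  S_1 = Σ v_i α_i r_i = 1·3·0 + 8·1·5 + 10·2·8 + 9·6·3 + 5·5·6 = 512 ≡ 6.
  α_i^2 mod 11 = [9, 1, 4, 3, 3].
  S_2 = Σ v_i α_i^2 r_i = 1·9·0 + 8·1·5 + 10·4·8 + 9·3·3 + 5·3·6 = 531 ≡ 3.
  S = (1, 6, 3) ≠ 0, so r is not a codeword (an error is present).
Step 3: locate the error. For a single error e at position i, S_ℓ = v_i·e·α_i^ℓ, so α_err = S_1/S_0.
  S_0^{−1} = 1^{−1} = 1 (mod 11), so α_err = 6·1 = 6 ≡ 6 = α_4. Error position i = 4.
  Consistency check: S_2/S_1 = 3·2 = 6 ≡ 6 = α_err ✓ (single-error assumption holds).
Step 4: error magnitude e = S_0/v_4 = S_0·∏_{j≠4}(α_4 − α_j) = 1·5 = 5 ≡ 5 (mod 11).
Step 5: correct position 4: c_4 = r_4 − e = 3 − 5 ≡ 9 (mod 11). Hence c = [0, 5, 8, 9, 6].
  Check: interpolating c through the α_i gives m(x) = 2 + 3·x (degree < 2) with m(α_i) = c_i for every i, so c is indeed a codeword.


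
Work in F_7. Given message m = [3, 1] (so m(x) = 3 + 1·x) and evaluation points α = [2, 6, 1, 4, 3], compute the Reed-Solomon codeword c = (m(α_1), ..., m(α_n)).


c = [5, 2, 4, 0, 6]

Message polynomial: m(x) = 3 + 1·x (mod 7).
For each evaluation point α_i, compute m(α_i) mod 7:
  α_1 = 2: Horner steps 1 → 5, so m(2) = 5.
  α_2 = 6: Horner steps 1 → 2, so m(6) = 2.
  α_3 = 1: Horner steps 1 → 4, so m(1) = 4.
  α_4 = 4: Horner steps 1 → 0, so m(4) = 0.
  α_5 = 3: Horner steps 1 → 6, so m(3) = 6.
Codeword c = [5, 2, 4, 0, 6] ∈ F_7^5.


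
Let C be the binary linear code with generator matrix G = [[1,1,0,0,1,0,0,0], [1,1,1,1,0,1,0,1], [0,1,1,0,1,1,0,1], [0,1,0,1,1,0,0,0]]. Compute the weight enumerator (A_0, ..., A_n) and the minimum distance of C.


Weight distribution: A_0 = 1, A_1 = 1, A_2 = 3, A_3 = 3, A_4 = 3, A_5 = 3, A_6 = 1, A_7 = 1. Minimum distance d = 1.

Enumerate all 2^4 = 16 messages m ∈ F_2^4.
For each, compute codeword c = mG in F_2^8, then tally its weight.
  m = 0000 → c = 00000000, weight = 0.
  m = 1000 → c = 11001000, weight = 3.
  m = 0100 → c = 11110101, weight = 6.
  m = 1100 → c = 00111101, weight = 5.
  m = 0010 → c = 01101101, weight = 5.
  m = 1010 → c = 10100101, weight = 4.
  m = 0110 → c = 10011000, weight = 3.
  m = 1110 → c = 01010000, weight = 2.
  m = 0001 → c = 01011000, weight = 3.
  m = 1001 → c = 10010000, weight = 2.
  m = 0101 → c = 10101101, weight = 5.
  m = 1101 → c = 01100101, weight = 4.
  m = 0011 → c = 00110101, weight = 4.
  m = 1011 → c = 11111101, weight = 7.
  m = 0111 → c = 11000000, weight = 2.
  m = 1111 → c = 00001000, weight = 1.
Tally weights:
  weight 0: 1 codewords.
  weight 1: 1 codewords.
  weight 2: 3 codewords.
  weight 3: 3 codewords.
  weight 4: 3 codewords.
  weight 5: 3 codewords.
  weight 6: 1 codewords.
  weight 7: 1 codewords.
Minimum distance d = smallest w > 0 with A_w > 0 = 1.
Sanity: Σ A_w = 16 = 2^4 = 16 ✓.


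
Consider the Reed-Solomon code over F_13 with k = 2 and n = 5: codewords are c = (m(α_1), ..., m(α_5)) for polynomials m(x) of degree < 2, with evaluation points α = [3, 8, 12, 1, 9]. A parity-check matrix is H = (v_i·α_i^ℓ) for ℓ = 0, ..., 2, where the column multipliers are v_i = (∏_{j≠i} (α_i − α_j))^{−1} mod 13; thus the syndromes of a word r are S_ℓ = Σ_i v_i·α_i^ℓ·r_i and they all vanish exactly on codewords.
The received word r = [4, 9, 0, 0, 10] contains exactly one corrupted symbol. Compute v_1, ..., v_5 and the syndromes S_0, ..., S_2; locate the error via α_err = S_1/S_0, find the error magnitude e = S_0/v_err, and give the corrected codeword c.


S = (5, 5, 5), error at position 4, error magnitude e = 11, c = [4, 9, 0, 2, 10].

Step 1: column multipliers v_i = (∏_{j≠i}(α_i − α_j))^{−1} mod 13.
  i = 1 (α = 3): (3−8)(3−12)(3−1)(3−9) = (−5)·(−9)·2·(−6) = −540 ≡ 6, so v_1 = 6^{−1} = 11 (mod 13).
  i = 2 (α = 8): (8−3)(8−12)(8−1)(8−9) = 5·(−4)·7·(−1) = 140 ≡ 10, so v_2 = 10^{−1} = 4 (mod 13).
  i = 3 (α = 12): (12−3)(12−8)(12−1)(12−9) = 9·4·11·3 = 1188 ≡ 5, so v_3 = 5^{−1} = 8 (mod 13).
  i = 4 (α = 1): (1−3)(1−8)(1−12)(1−9) = (−2)·(−7)·(−11)·(−8) = 1232 ≡ 10, so v_4 = 10^{−1} = 4 (mod 13).
  i = 5 (α = 9): (9−3)(9−8)(9−12)(9−1) = 6·1·(−3)·8 = −144 ≡ 12, so v_5 = 12^{−1} = 12 (mod 13).
  v = [11, 4, 8, 4, 12].
Step 2: syndromes of r = [4, 9, 0, 0, 10] (all sums mod 13).
  S_0 = Σ v_i r_i = 11·4 + 4·9 + 8·0 + 4·0 + 12·10 = 200 ≡ 5.
  S_1 = Σ v_i α_i r_i = 11·3·4 + 4·8·9 + 8·12·0 + 4·1·0 + 12·9·10 = 1500 ≡ 5.
  α_i^2 mod 13 = [9, 12, 1, 1, 3].
  S_2 = Σ v_i α_i^2 r_i = 11·9·4 + 4·12·9 + 8·1·0 + 4·1·0 + 12·3·10 = 1188 ≡ 5.
  S = (5, 5, 5) ≠ 0, so r is not a codeword (an error is present).
Step 3: locate the error. For a single error e at position i, S_ℓ = v_i·e·α_i^ℓ, so α_err = S_1/S_0.
  S_0^{−1} = 5^{−1} = 8 (mod 13), so α_err = 5·8 = 40 ≡ 1 = α_4. Error position i = 4.
  Consistency check: S_2/S_1 = 5·8 = 40 ≡ 1 = α_err ✓ (single-error assumption holds).
Step 4: error magnitude e = S_0/v_4 = S_0·∏_{j≠4}(α_4 − α_j) = 5·10 = 50 ≡ 11 (mod 13).
Step 5: correct position 4: c_4 = r_4 − e = 0 − 11 ≡ 2 (mod 13). Hence c = [4, 9, 0, 2, 10].
  Check: interpolating c through the α_i gives m(x) = 1 + 1·x (degree < 2) with m(α_i) = c_i for every i, so c is indeed a codeword.


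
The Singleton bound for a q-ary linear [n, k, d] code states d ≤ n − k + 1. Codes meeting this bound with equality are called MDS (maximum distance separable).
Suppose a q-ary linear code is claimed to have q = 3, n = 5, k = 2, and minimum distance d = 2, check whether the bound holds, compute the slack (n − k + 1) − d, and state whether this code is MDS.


Singleton RHS = n − k + 1 = 4, slack = 2, bound satisfied, not MDS.

Singleton bound: d ≤ n − k + 1.
Here n = 5, k = 2, so n − k + 1 = 4.
Given d = 2, check d ≤ 4: YES.
Slack = (n − k + 1) − d = 2.
The code is NOT MDS (slack = 2 > 0).
Description: the claimed parameters are [5, 2, 2]_3; such a code would be non-MDS.


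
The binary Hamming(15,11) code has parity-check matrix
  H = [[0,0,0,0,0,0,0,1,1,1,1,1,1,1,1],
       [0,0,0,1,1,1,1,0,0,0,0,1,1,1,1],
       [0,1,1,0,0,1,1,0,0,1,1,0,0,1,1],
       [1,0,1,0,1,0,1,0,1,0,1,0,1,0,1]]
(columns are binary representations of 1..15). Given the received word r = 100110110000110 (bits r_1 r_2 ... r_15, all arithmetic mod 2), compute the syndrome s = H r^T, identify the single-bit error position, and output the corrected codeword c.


s = (1, 1, 0, 0)^T, error position = 12, corrected codeword c = 100110110001110

Compute s = H r^T mod 2 one row at a time:
  s_1 = 1 + 0 + 0 + 0 + 0 + 1 + 1 + 0 = 3 ≡ 1 (mod 2).
  s_2 = 1 + 1 + 0 + 1 + 0 + 1 + 1 + 0 = 5 ≡ 1 (mod 2).
  s_3 = 0 + 0 + 0 + 1 + 0 + 0 + 1 + 0 = 2 ≡ 0 (mod 2).
  s_4 = 1 + 0 + 1 + 1 + 0 + 0 + 1 + 0 = 4 ≡ 0 (mod 2).
s = (1, 1, 0, 0)^T — this equals column 12 of H (binary 1100), so error is at position 12.
Correct: flip bit 12 of r = 100110110000110 to get c = 100110110001110.


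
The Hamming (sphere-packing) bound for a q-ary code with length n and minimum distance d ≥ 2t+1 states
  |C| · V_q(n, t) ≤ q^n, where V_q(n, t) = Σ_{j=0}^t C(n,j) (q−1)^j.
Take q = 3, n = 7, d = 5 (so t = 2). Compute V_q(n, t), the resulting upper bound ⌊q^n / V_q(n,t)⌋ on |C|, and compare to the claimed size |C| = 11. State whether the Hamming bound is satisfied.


V_q(n, t) = 99, q^n = 2187, Hamming bound = 22, |C| = 11 ≤ bound (satisfied).

Step 1: Compute V_q(n, t) = Σ_{j=0}^2 C(n, j) (q−1)^j.
  j = 0: C(7,0)·(2)^0 = 1·1 = 1.
  j = 1: C(7,1)·(2)^1 = 7·2 = 14.
  j = 2: C(7,2)·(2)^2 = 21·4 = 84.
  V_q(n, t) = 1 + 14 + 84 = 99.
Step 2: q^n = 3^7 = 2187.
Step 3: Hamming bound ⌊q^n / V_q(n,t)⌋ = ⌊2187/99⌋ = 22.
Step 4: Compare |C| = 11 to 22: satisfied.
The claimed |C| lies below the Hamming bound.


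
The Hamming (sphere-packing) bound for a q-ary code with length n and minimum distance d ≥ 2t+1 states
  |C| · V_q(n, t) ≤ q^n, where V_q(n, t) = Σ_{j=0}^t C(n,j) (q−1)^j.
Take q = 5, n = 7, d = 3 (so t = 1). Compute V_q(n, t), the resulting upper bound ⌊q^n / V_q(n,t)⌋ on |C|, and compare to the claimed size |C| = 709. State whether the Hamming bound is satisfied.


V_q(n, t) = 29, q^n = 78125, Hamming bound = 2693, |C| = 709 ≤ bound (satisfied).

Step 1: Compute V_q(n, t) = Σ_{j=0}^1 C(n, j) (q−1)^j.
  j = 0: C(7,0)·(4)^0 = 1·1 = 1.
  j = 1: C(7,1)·(4)^1 = 7·4 = 28.
  V_q(n, t) = 1 + 28 = 29.
Step 2: q^n = 5^7 = 78125.
Step 3: Hamming bound ⌊q^n / V_q(n,t)⌋ = ⌊78125/29⌋ = 2693.
Step 4: Compare |C| = 709 to 2693: satisfied.
The claimed |C| lies below the Hamming bound.


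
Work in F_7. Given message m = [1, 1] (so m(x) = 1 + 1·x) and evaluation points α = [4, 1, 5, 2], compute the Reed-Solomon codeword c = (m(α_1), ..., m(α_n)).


c = [5, 2, 6, 3]

Message polynomial: m(x) = 1 + 1·x (mod 7).
For each evaluation point α_i, compute m(α_i) mod 7:
  α_1 = 4: Horner steps 1 → 5, so m(4) = 5.
  α_2 = 1: Horner steps 1 → 2, so m(1) = 2.
  α_3 = 5: Horner steps 1 → 6, so m(5) = 6.
  α_4 = 2: Horner steps 1 → 3, so m(2) = 3.
Codeword c = [5, 2, 6, 3] ∈ F_7^4.


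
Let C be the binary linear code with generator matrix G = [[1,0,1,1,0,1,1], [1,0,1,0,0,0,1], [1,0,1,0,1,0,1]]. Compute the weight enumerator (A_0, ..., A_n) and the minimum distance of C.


Weight distribution: A_0 = 1, A_1 = 1, A_2 = 1, A_3 = 2, A_4 = 1, A_5 = 1, A_6 = 1. Minimum distance d = 1.

Enumerate all 2^3 = 8 messages m ∈ F_2^3.
For each, compute codeword c = mG in F_2^7, then tally its weight.
  m = 000 → c = 0000000, weight = 0.
  m = 100 → c = 1011011, weight = 5.
  m = 010 → c = 1010001, weight = 3.
  m = 110 → c = 0001010, weight = 2.
  m = 001 → c = 1010101, weight = 4.
  m = 101 → c = 0001110, weight = 3.
  m = 011 → c = 0000100, weight = 1.
  m = 111 → c = 1011111, weight = 6.
Tally weights:
  weight 0: 1 codewords.
  weight 1: 1 codewords.
  weight 2: 1 codewords.
  weight 3: 2 codewords.
  weight 4: 1 codewords.
  weight 5: 1 codewords.
  weight 6: 1 codewords.
Minimum distance d = smallest w > 0 with A_w > 0 = 1.
Sanity: Σ A_w = 8 = 2^3 = 8 ✓.


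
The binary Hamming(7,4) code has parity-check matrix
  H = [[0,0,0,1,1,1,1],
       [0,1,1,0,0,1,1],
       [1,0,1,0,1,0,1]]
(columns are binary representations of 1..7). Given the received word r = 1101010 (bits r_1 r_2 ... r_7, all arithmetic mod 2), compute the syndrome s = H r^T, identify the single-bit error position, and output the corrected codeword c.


s = (0, 0, 1)^T, error position = 1, corrected codeword c = 0101010

Compute s = H r^T mod 2 one row at a time:
  s_1 = 1 + 0 + 1 + 0 = 2 ≡ 0 (mod 2).
  s_2 = 1 + 0 + 1 + 0 = 2 ≡ 0 (mod 2).
  s_3 = 1 + 0 + 0 + 0 = 1 ≡ 1 (mod 2).
s = (0, 0, 1)^T — this equals column 1 of H (binary 001), so error is at position 1.
Correct: flip bit 1 of r = 1101010 to get c = 0101010.


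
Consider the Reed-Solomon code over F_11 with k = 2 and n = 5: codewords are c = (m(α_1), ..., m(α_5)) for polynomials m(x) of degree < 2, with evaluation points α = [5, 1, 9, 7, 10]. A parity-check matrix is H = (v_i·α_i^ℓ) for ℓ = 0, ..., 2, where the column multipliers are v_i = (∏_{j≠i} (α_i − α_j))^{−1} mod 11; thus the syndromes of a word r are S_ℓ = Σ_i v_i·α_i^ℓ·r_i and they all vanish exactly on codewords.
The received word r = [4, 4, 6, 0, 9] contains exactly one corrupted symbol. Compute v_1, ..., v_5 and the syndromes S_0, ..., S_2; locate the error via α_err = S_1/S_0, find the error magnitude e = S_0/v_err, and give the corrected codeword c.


S = (2, 10, 6), error at position 1, error magnitude e = 10, c = [5, 4, 6, 0, 9].

Step 1: column multipliers v_i = (∏_{j≠i}(α_i − α_j))^{−1} mod 11.
  i = 1 (α = 5): (5−1)(5−9)(5−7)(5−10) = 4·(−4)·(−2)·(−5) = −160 ≡ 5, so v_1 = 5^{−1} = 9 (mod 11).
  i = 2 (α = 1): (1−5)(1−9)(1−7)(1−10) = (−4)·(−8)·(−6)·(−9) = 1728 ≡ 1, so v_2 = 1^{−1} = 1 (mod 11).
  i = 3 (α = 9): (9−5)(9−1)(9−7)(9−10) = 4·8·2·(−1) = −64 ≡ 2, so v_3 = 2^{−1} = 6 (mod 11).
  i = 4 (α = 7): (7−5)(7−1)(7−9)(7−10) = 2·6·(−2)·(−3) = 72 ≡ 6, so v_4 = 6^{−1} = 2 (mod 11).
  i = 5 (α = 10): (10−5)(10−1)(10−9)(10−7) = 5·9·1·3 = 135 ≡ 3, so v_5 = 3^{−1} = 4 (mod 11).
  v = [9, 1, 6, 2, 4].
Step 2: syndromes of r = [4, 4, 6, 0, 9] (all sums mod 11).
  S_0 = Σ v_i r_i = 9·4 + 1·4 + 6·6 + 2·0 + 4·9 = 112 ≡ 2.
  S_1 = Σ v_i α_i r_i = 9·5·4 + 1·1·4 + 6·9·6 + 2·7·0 + 4·10·9 = 868 ≡ 10.
  α_i^2 mod 11 = [3, 1, 4, 5, 1].
  S_2 = Σ v_i α_i^2 r_i = 9·3·4 + 1·1·4 + 6·4·6 + 2·5·0 + 4·1·9 = 292 ≡ 6.
  S = (2, 10, 6) ≠ 0, so r is not a codeword (an error is present).
Step 3: locate the error. For a single error e at position i, S_ℓ = v_i·e·α_i^ℓ, so α_err = S_1/S_0.
  S_0^{−1} = 2^{−1} = 6 (mod 11), so α_err = 10·6 = 60 ≡ 5 = α_1. Error position i = 1.
  Consistency check: S_2/S_1 = 6·10 = 60 ≡ 5 = α_err ✓ (single-error assumption holds).
Step 4: error magnitude e = S_0/v_1 = S_0·∏_{j≠1}(α_1 − α_j) = 2·5 = 10 ≡ 10 (mod 11).
Step 5: correct position 1: c_1 = r_1 − e = 4 − 10 ≡ 5 (mod 11). Hence c = [5, 4, 6, 0, 9].
  Check: interpolating c through the α_i gives m(x) = 1 + 3·x (degree < 2) with m(α_i) = c_i for every i, so c is indeed a codeword.


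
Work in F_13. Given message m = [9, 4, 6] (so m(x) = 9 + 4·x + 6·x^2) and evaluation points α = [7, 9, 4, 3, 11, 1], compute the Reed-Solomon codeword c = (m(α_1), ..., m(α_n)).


c = [6, 11, 4, 10, 12, 6]

Message polynomial: m(x) = 9 + 4·x + 6·x^2 (mod 13).
For each evaluation point α_i, compute m(α_i) mod 13:
  α_1 = 7: Horner steps 6 → 7 → 6, so m(7) = 6.
  α_2 = 9: Horner steps 6 → 6 → 11, so m(9) = 11.
  α_3 = 4: Horner steps 6 → 2 → 4, so m(4) = 4.
  α_4 = 3: Horner steps 6 → 9 → 10, so m(3) = 10.
  α_5 = 11: Horner steps 6 → 5 → 12, so m(11) = 12.
  α_6 = 1: Horner steps 6 → 10 → 6, so m(1) = 6.
Codeword c = [6, 11, 4, 10, 12, 6] ∈ F_13^6.


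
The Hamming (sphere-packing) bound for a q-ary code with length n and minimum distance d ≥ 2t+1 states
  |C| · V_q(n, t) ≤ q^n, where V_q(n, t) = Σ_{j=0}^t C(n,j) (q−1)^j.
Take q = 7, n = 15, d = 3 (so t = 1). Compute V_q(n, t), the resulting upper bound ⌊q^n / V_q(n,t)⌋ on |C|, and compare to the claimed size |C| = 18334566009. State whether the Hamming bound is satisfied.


V_q(n, t) = 91, q^n = 4747561509943, Hamming bound = 52171005603, |C| = 18334566009 ≤ bound (satisfied).

Step 1: Compute V_q(n, t) = Σ_{j=0}^1 C(n, j) (q−1)^j.
  j = 0: C(15,0)·(6)^0 = 1·1 = 1.
  j = 1: C(15,1)·(6)^1 = 15·6 = 90.
  V_q(n, t) = 1 + 90 = 91.
Step 2: q^n = 7^15 = 4747561509943.
Step 3: Hamming bound ⌊q^n / V_q(n,t)⌋ = ⌊4747561509943/91⌋ = 52171005603.
Step 4: Compare |C| = 18334566009 to 52171005603: satisfied.
The claimed |C| lies below the Hamming bound.


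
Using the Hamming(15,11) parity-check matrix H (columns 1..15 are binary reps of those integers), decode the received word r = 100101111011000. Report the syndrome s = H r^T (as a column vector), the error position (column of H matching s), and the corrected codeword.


s = (0, 0, 1, 0)^T, error position = 2, corrected codeword c = 110101111011000

Compute s = H r^T mod 2 one row at a time:
  s_1 = 1 + 1 + 0 + 1 + 1 + 0 + 0 + 0 = 4 ≡ 0 (mod 2).
  s_2 = 1 + 0 + 1 + 1 + 1 + 0 + 0 + 0 = 4 ≡ 0 (mod 2).
  s_3 = 0 + 0 + 1 + 1 + 0 + 1 + 0 + 0 = 3 ≡ 1 (mod 2).
  s_4 = 1 + 0 + 0 + 1 + 1 + 1 + 0 + 0 = 4 ≡ 0 (mod 2).
s = (0, 0, 1, 0)^T — this equals column 2 of H (binary 0010), so error is at position 2.
Correct: flip bit 2 of r = 100101111011000 to get c = 110101111011000.


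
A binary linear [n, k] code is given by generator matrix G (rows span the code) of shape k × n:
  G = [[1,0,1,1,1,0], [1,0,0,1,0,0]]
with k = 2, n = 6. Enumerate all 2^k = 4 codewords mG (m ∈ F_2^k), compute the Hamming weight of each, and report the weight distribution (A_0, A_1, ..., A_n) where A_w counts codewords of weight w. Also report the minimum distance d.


Weight distribution: A_0 = 1, A_2 = 2, A_4 = 1. Minimum distance d = 2.

Enumerate all 2^2 = 4 messages m ∈ F_2^2.
For each, compute codeword c = mG in F_2^6, then tally its weight.
  m = 00 → c = 000000, weight = 0.
  m = 10 → c = 101110, weight = 4.
  m = 01 → c = 100100, weight = 2.
  m = 11 → c = 001010, weight = 2.
Tally weights:
  weight 0: 1 codewords.
  weight 2: 2 codewords.
  weight 4: 1 codewords.
Minimum distance d = smallest w > 0 with A_w > 0 = 2.
Sanity: Σ A_w = 4 = 2^2 = 4 ✓.


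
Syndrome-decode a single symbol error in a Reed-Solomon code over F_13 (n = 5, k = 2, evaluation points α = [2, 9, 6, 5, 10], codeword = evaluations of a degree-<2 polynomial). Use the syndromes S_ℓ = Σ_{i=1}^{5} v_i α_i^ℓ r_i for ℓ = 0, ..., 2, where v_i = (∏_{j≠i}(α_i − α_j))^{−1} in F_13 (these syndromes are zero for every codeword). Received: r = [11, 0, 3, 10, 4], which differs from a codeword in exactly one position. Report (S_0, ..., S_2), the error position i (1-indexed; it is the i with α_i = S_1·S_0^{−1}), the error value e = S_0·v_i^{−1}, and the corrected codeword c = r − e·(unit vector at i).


S = (6, 10, 8), error at position 3, error magnitude e = 2, c = [11, 0, 1, 10, 4].

Step 1: column multipliers v_i = (∏_{j≠i}(α_i − α_j))^{−1} mod 13.
  i = 1 (α = 2): (2−9)(2−6)(2−5)(2−10) = (−7)·(−4)·(−3)·(−8) = 672 ≡ 9, so v_1 = 9^{−1} = 3 (mod 13).
  i = 2 (α = 9): (9−2)(9−6)(9−5)(9−10) = 7·3·4·(−1) = −84 ≡ 7, so v_2 = 7^{−1} = 2 (mod 13).
  i = 3 (α = 6): (6−2)(6−9)(6−5)(6−10) = 4·(−3)·1·(−4) = 48 ≡ 9, so v_3 = 9^{−1} = 3 (mod 13).
  i = 4 (α = 5): (5−2)(5−9)(5−6)(5−10) = 3·(−4)·(−1)·(−5) = −60 ≡ 5, so v_4 = 5^{−1} = 8 (mod 13).
  i = 5 (α = 10): (10−2)(10−9)(10−6)(10−5) = 8·1·4·5 = 160 ≡ 4, so v_5 = 4^{−1} = 10 (mod 13).
  v = [3, 2, 3, 8, 10].
Step 2: syndromes of r = [11, 0, 3, 10, 4] (all sums mod 13).
  S_0 = Σ v_i r_i = 3·11 + 2·0 + 3·3 + 8·10 + 10·4 = 162 ≡ 6.
  S_1 = Σ v_i α_i r_i = 3·2·11 + 2·9·0 + 3·6·3 + 8·5·10 + 10·10·4 = 920 ≡ 10.
  α_i^2 mod 13 = [4, 3, 10, 12, 9].
  S_2 = Σ v_i α_i^2 r_i = 3·4·11 + 2·3·0 + 3·10·3 + 8·12·10 + 10·9·4 = 1542 ≡ 8.
  S = (6, 10, 8) ≠ 0, so r is not a codeword (an error is present).
Step 3: locate the error. For a single error e at position i, S_ℓ = v_i·e·α_i^ℓ, so α_err = S_1/S_0.
  S_0^{−1} = 6^{−1} = 11 (mod 13), so α_err = 10·11 = 110 ≡ 6 = α_3. Error position i = 3.
  Consistency check: S_2/S_1 = 8·4 = 32 ≡ 6 = α_err ✓ (single-error assumption holds).
Step 4: error magnitude e = S_0/v_3 = S_0·∏_{j≠3}(α_3 − α_j) = 6·9 = 54 ≡ 2 (mod 13).
Step 5: correct position 3: c_3 = r_3 − e = 3 − 2 ≡ 1 (mod 13). Hence c = [11, 0, 1, 10, 4].
  Check: interpolating c through the α_i gives m(x) = 3 + 4·x (degree < 2) with m(α_i) = c_i for every i, so c is indeed a codeword.


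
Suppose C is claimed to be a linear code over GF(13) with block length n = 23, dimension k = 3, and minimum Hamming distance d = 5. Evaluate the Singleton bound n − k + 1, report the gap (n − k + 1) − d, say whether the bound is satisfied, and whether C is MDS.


Singleton RHS = n − k + 1 = 21, slack = 16, bound satisfied, not MDS.

Singleton bound: d ≤ n − k + 1.
Here n = 23, k = 3, so n − k + 1 = 21.
Given d = 5, check d ≤ 21: YES.
Slack = (n − k + 1) − d = 16.
The code is NOT MDS (slack = 16 > 0).
Description: the claimed parameters are [23, 3, 5]_13; such a code would be non-MDS.


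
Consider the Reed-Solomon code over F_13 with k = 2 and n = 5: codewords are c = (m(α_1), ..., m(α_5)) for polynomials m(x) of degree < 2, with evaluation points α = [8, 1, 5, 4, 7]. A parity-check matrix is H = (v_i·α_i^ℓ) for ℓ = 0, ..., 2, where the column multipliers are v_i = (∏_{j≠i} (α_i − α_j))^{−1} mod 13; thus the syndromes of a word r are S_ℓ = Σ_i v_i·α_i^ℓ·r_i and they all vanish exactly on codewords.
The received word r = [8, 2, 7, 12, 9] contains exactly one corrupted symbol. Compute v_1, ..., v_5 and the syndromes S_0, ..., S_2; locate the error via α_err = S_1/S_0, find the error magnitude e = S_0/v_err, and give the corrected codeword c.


S = (2, 10, 11), error at position 3, error magnitude e = 9, c = [8, 2, 11, 12, 9].

Step 1: column multipliers v_i = (∏_{j≠i}(α_i − α_j))^{−1} mod 13.
  i = 1 (α = 8): (8−1)(8−5)(8−4)(8−7) = 7·3·4·1 = 84 ≡ 6, so v_1 = 6^{−1} = 11 (mod 13).
  i = 2 (α = 1): (1−8)(1−5)(1−4)(1−7) = (−7)·(−4)·(−3)·(−6) = 504 ≡ 10, so v_2 = 10^{−1} = 4 (mod 13).
  i = 3 (α = 5): (5−8)(5−1)(5−4)(5−7) = (−3)·4·1·(−2) = 24 ≡ 11, so v_3 = 11^{−1} = 6 (mod 13).
  i = 4 (α = 4): (4−8)(4−1)(4−5)(4−7) = (−4)·3·(−1)·(−3) = −36 ≡ 3, so v_4 = 3^{−1} = 9 (mod 13).
  i = 5 (α = 7): (7−8)(7−1)(7−5)(7−4) = (−1)·6·2·3 = −36 ≡ 3, so v_5 = 3^{−1} = 9 (mod 13).
  v = [11, 4, 6, 9, 9].
Step 2: syndromes of r = [8, 2, 7, 12, 9] (all sums mod 13).
  S_0 = Σ v_i r_i = 11·8 + 4·2 + 6·7 + 9·12 + 9·9 = 327 ≡ 2.
  S_1 = Σ v_i α_i r_i = 11·8·8 + 4·1·2 + 6·5·7 + 9·4·12 + 9·7·9 = 1921 ≡ 10.
  α_i^2 mod 13 = [12, 1, 12, 3, 10].
  S_2 = Σ v_i α_i^2 r_i = 11·12·8 + 4·1·2 + 6·12·7 + 9·3·12 + 9·10·9 = 2702 ≡ 11.
  S = (2, 10, 11) ≠ 0, so r is not a codeword (an error is present).
Step 3: locate the error. For a single error e at position i, S_ℓ = v_i·e·α_i^ℓ, so α_err = S_1/S_0.
  S_0^{−1} = 2^{−1} = 7 (mod 13), so α_err = 10·7 = 70 ≡ 5 = α_3. Error position i = 3.
  Consistency check: S_2/S_1 = 11·4 = 44 ≡ 5 = α_err ✓ (single-error assumption holds).
Step 4: error magnitude e = S_0/v_3 = S_0·∏_{j≠3}(α_3 − α_j) = 2·11 = 22 ≡ 9 (mod 13).
Step 5: correct position 3: c_3 = r_3 − e = 7 − 9 ≡ 11 (mod 13). Hence c = [8, 2, 11, 12, 9].
  Check: interpolating c through the α_i gives m(x) = 3 + 12·x (degree < 2) with m(α_i) = c_i for every i, so c is indeed a codeword.


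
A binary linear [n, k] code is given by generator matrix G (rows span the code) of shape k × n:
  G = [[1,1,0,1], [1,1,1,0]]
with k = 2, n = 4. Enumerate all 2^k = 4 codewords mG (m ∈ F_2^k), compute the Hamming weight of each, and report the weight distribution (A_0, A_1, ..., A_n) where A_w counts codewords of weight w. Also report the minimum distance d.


Weight distribution: A_0 = 1, A_2 = 1, A_3 = 2. Minimum distance d = 2.

Enumerate all 2^2 = 4 messages m ∈ F_2^2.
For each, compute codeword c = mG in F_2^4, then tally its weight.
  m = 00 → c = 0000, weight = 0.
  m = 10 → c = 1101, weight = 3.
  m = 01 → c = 1110, weight = 3.
  m = 11 → c = 0011, weight = 2.
Tally weights:
  weight 0: 1 codewords.
  weight 2: 1 codewords.
  weight 3: 2 codewords.
Minimum distance d = smallest w > 0 with A_w > 0 = 2.
Sanity: Σ A_w = 4 = 2^2 = 4 ✓.


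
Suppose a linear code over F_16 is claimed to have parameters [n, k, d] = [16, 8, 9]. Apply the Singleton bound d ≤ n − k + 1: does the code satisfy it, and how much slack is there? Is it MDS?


Singleton RHS = n − k + 1 = 9, slack = 0, bound satisfied, MDS.

Singleton bound: d ≤ n − k + 1.
Here n = 16, k = 8, so n − k + 1 = 9.
Given d = 9, check d ≤ 9: YES.
Slack = (n − k + 1) − d = 0.
The code is MDS (slack = 0).
Description: the claimed parameters are [16, 8, 9]_16; such a code would be MDS (meets Singleton bound).


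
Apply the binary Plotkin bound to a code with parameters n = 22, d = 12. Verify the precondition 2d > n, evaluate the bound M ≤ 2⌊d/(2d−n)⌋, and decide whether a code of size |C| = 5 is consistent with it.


Plotkin bound M ≤ 12; given |C| = 5 ≤ bound (satisfied).

Check applicability: 2d = 24, n = 22.
2d − n = 2 > 0, so Plotkin applies.
Compute d/(2d−n) = 12/2 ≈ 6.0000.
⌊d/(2d−n)⌋ = 6.
Plotkin bound: M ≤ 2·6 = 12.
Given |C| = 5, check: satisfied.
This |C| is below the Plotkin bound.


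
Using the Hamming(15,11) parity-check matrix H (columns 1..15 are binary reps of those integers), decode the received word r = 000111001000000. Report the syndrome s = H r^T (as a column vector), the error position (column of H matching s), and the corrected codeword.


s = (1, 1, 1, 0)^T, error position = 14, corrected codeword c = 000111001000010

Compute s = H r^T mod 2 one row at a time:
  s_1 = 0 + 1 + 0 + 0 + 0 + 0 + 0 + 0 = 1 ≡ 1 (mod 2).
  s_2 = 1 + 1 + 1 + 0 + 0 + 0 + 0 + 0 = 3 ≡ 1 (mod 2).
  s_3 = 0 + 0 + 1 + 0 + 0 + 0 + 0 + 0 = 1 ≡ 1 (mod 2).
  s_4 = 0 + 0 + 1 + 0 + 1 + 0 + 0 + 0 = 2 ≡ 0 (mod 2).
s = (1, 1, 1, 0)^T — this equals column 14 of H (binary 1110), so error is at position 14.
Correct: flip bit 14 of r = 000111001000000 to get c = 000111001000010.


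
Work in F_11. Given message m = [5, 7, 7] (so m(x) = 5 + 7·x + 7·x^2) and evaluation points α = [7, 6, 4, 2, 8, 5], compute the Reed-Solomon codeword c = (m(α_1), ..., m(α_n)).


c = [1, 2, 2, 3, 3, 6]

Message polynomial: m(x) = 5 + 7·x + 7·x^2 (mod 11).
For each evaluation point α_i, compute m(α_i) mod 11:
  α_1 = 7: Horner steps 7 → 1 → 1, so m(7) = 1.
  α_2 = 6: Horner steps 7 → 5 → 2, so m(6) = 2.
  α_3 = 4: Horner steps 7 → 2 → 2, so m(4) = 2.
  α_4 = 2: Horner steps 7 → 10 → 3, so m(2) = 3.
  α_5 = 8: Horner steps 7 → 8 → 3, so m(8) = 3.
  α_6 = 5: Horner steps 7 → 9 → 6, so m(5) = 6.
Codeword c = [1, 2, 2, 3, 3, 6] ∈ F_11^6.


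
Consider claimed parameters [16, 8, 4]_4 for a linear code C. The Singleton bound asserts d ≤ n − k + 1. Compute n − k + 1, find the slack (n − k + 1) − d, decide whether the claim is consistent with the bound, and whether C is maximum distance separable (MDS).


Singleton RHS = n − k + 1 = 9, slack = 5, bound satisfied, not MDS.

Singleton bound: d ≤ n − k + 1.
Here n = 16, k = 8, so n − k + 1 = 9.
Given d = 4, check d ≤ 9: YES.
Slack = (n − k + 1) − d = 5.
The code is NOT MDS (slack = 5 > 0).
Description: the claimed parameters are [16, 8, 4]_4; such a code would be non-MDS.


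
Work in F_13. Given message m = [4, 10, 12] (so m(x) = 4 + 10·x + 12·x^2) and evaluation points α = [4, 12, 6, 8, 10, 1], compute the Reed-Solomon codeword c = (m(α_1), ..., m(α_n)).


c = [2, 6, 2, 7, 4, 0]

Message polynomial: m(x) = 4 + 10·x + 12·x^2 (mod 13).
For each evaluation point α_i, compute m(α_i) mod 13:
  α_1 = 4: Horner steps 12 → 6 → 2, so m(4) = 2.
  α_2 = 12: Horner steps 12 → 11 → 6, so m(12) = 6.
  α_3 = 6: Horner steps 12 → 4 → 2, so m(6) = 2.
  α_4 = 8: Horner steps 12 → 2 → 7, so m(8) = 7.
  α_5 = 10: Horner steps 12 → 0 → 4, so m(10) = 4.
  α_6 = 1: Horner steps 12 → 9 → 0, so m(1) = 0.
Codeword c = [2, 6, 2, 7, 4, 0] ∈ F_13^6.


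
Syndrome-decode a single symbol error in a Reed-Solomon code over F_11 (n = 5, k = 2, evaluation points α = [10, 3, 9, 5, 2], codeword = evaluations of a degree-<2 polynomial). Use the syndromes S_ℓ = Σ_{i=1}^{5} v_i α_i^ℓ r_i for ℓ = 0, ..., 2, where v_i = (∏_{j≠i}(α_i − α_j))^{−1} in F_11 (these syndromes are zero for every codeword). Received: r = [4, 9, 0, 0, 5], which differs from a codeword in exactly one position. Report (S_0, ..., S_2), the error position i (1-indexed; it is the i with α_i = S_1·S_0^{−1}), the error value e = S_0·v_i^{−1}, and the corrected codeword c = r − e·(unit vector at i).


S = (6, 8, 7), error at position 4, error magnitude e = 5, c = [4, 9, 0, 6, 5].

Step 1: column multipliers v_i = (∏_{j≠i}(α_i − α_j))^{−1} mod 11.
  i = 1 (α = 10): (10−3)(10−9)(10−5)(10−2) = 7·1·5·8 = 280 ≡ 5, so v_1 = 5^{−1} = 9 (mod 11).
  i = 2 (α = 3): (3−10)(3−9)(3−5)(3−2) = (−7)·(−6)·(−2)·1 = −84 ≡ 4, so v_2 = 4^{−1} = 3 (mod 11).
  i = 3 (α = 9): (9−10)(9−3)(9−5)(9−2) = (−1)·6·4·7 = −168 ≡ 8, so v_3 = 8^{−1} = 7 (mod 11).
  i = 4 (α = 5): (5−10)(5−3)(5−9)(5−2) = (−5)·2·(−4)·3 = 120 ≡ 10, so v_4 = 10^{−1} = 10 (mod 11).
  i = 5 (α = 2): (2−10)(2−3)(2−9)(2−5) = (−8)·(−1)·(−7)·(−3) = 168 ≡ 3, so v_5 = 3^{−1} = 4 (mod 11).
  v = [9, 3, 7, 10, 4].
Step 2: syndromes of r = [4, 9, 0, 0, 5] (all sums mod 11).
  S_0 = Σ v_i r_i = 9·4 + 3·9 + 7·0 + 10·0 + 4·5 = 83 ≡ 6.
  S_1 = Σ v_i α_i r_i = 9·10·4 + 3·3·9 + 7·9·0 + 10·5·0 + 4·2·5 = 481 ≡ 8.
  α_i^2 mod 11 = [1, 9, 4, 3, 4].
  S_2 = Σ v_i α_i^2 r_i = 9·1·4 + 3·9·9 + 7·4·0 + 10·3·0 + 4·4·5 = 359 ≡ 7.
  S = (6, 8, 7) ≠ 0, so r is not a codeword (an error is present).
Step 3: locate the error. For a single error e at position i, S_ℓ = v_i·e·α_i^ℓ, so α_err = S_1/S_0.
  S_0^{−1} = 6^{−1} = 2 (mod 11), so α_err = 8·2 = 16 ≡ 5 = α_4. Error position i = 4.
  Consistency check: S_2/S_1 = 7·7 = 49 ≡ 5 = α_err ✓ (single-error assumption holds).
Step 4: error magnitude e = S_0/v_4 = S_0·∏_{j≠4}(α_4 − α_j) = 6·10 = 60 ≡ 5 (mod 11).
Step 5: correct position 4: c_4 = r_4 − e = 0 − 5 ≡ 6 (mod 11). Hence c = [4, 9, 0, 6, 5].
  Check: interpolating c through the α_i gives m(x) = 8 + 4·x (degree < 2) with m(α_i) = c_i for every i, so c is indeed a codeword.


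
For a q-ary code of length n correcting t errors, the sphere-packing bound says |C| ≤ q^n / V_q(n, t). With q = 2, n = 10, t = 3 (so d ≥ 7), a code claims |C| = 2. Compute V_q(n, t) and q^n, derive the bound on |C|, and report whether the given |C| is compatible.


V_q(n, t) = 176, q^n = 1024, Hamming bound = 5, |C| = 2 ≤ bound (satisfied).

Step 1: Compute V_q(n, t) = Σ_{j=0}^3 C(n, j) (q−1)^j.
  j = 0: C(10,0)·(1)^0 = 1·1 = 1.
  j = 1: C(10,1)·(1)^1 = 10·1 = 10.
  j = 2: C(10,2)·(1)^2 = 45·1 = 45.
  j = 3: C(10,3)·(1)^3 = 120·1 = 120.
  V_q(n, t) = 1 + 10 + 45 + 120 = 176.
Step 2: q^n = 2^10 = 1024.
Step 3: Hamming bound ⌊q^n / V_q(n,t)⌋ = ⌊1024/176⌋ = 5.
Step 4: Compare |C| = 2 to 5: satisfied.
The claimed |C| lies below the Hamming bound.


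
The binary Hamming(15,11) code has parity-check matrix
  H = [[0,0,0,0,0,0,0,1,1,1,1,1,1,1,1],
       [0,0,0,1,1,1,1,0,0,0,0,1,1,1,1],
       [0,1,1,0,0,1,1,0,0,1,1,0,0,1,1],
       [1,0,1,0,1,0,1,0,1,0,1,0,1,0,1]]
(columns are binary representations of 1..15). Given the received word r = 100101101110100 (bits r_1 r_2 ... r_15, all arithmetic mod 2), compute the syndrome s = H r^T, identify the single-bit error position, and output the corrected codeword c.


s = (0, 0, 0, 1)^T, error position = 1, corrected codeword c = 000101101110100

Compute s = H r^T mod 2 one row at a time:
  s_1 = 0 + 1 + 1 + 1 + 0 + 1 + 0 + 0 = 4 ≡ 0 (mod 2).
  s_2 = 1 + 0 + 1 + 1 + 0 + 1 + 0 + 0 = 4 ≡ 0 (mod 2).
  s_3 = 0 + 0 + 1 + 1 + 1 + 1 + 0 + 0 = 4 ≡ 0 (mod 2).
  s_4 = 1 + 0 + 0 + 1 + 1 + 1 + 1 + 0 = 5 ≡ 1 (mod 2).
s = (0, 0, 0, 1)^T — this equals column 1 of H (binary 0001), so error is at position 1.
Correct: flip bit 1 of r = 100101101110100 to get c = 000101101110100.


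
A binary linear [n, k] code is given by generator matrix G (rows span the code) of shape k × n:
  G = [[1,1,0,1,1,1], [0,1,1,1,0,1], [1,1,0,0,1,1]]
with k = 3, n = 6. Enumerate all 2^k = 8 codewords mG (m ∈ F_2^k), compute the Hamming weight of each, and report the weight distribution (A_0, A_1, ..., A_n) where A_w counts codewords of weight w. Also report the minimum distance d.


Weight distribution: A_0 = 1, A_1 = 1, A_3 = 2, A_4 = 3, A_5 = 1. Minimum distance d = 1.

Enumerate all 2^3 = 8 messages m ∈ F_2^3.
For each, compute codeword c = mG in F_2^6, then tally its weight.
  m = 000 → c = 000000, weight = 0.
  m = 100 → c = 110111, weight = 5.
  m = 010 → c = 011101, weight = 4.
  m = 110 → c = 101010, weight = 3.
  m = 001 → c = 110011, weight = 4.
  m = 101 → c = 000100, weight = 1.
  m = 011 → c = 101110, weight = 4.
  m = 111 → c = 011001, weight = 3.
Tally weights:
  weight 0: 1 codewords.
  weight 1: 1 codewords.
  weight 3: 2 codewords.
  weight 4: 3 codewords.
  weight 5: 1 codewords.
Minimum distance d = smallest w > 0 with A_w > 0 = 1.
Sanity: Σ A_w = 8 = 2^3 = 8 ✓.
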